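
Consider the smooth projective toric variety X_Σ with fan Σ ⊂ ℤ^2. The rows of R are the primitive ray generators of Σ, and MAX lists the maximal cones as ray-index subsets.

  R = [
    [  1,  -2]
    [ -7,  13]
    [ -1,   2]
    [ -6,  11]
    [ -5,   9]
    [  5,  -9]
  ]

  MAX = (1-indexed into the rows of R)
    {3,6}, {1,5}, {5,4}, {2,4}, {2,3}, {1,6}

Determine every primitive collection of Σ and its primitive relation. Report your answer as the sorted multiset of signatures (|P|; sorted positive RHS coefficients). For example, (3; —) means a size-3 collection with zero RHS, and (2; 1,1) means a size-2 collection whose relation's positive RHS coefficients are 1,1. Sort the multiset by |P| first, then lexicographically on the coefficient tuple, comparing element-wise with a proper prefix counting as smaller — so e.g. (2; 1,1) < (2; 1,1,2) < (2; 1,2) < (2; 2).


The 9 primitive collections of Σ (r=6, n=2):

  {1,3}:  v_{1} + v_{3} = 0  ⇒ sig = (2; —)
  {5,6}:  v_{5} + v_{6} = 0  ⇒ sig = (2; —)
  {1,2}:  v_{1} + v_{2} = v_{4}  ⇒ sig = (2; 1)
  {1,4}:  v_{1} + v_{4} = v_{5}  ⇒ sig = (2; 1)
  {3,4}:  v_{3} + v_{4} = v_{2}  ⇒ sig = (2; 1)
  {3,5}:  v_{3} + v_{5} = v_{4}  ⇒ sig = (2; 1)
  {4,6}:  v_{4} + v_{6} = v_{3}  ⇒ sig = (2; 1)
  {2,5}:  v_{2} + v_{5} = 2·v_{4}  ⇒ sig = (2; 2)
  {2,6}:  v_{2} + v_{6} = 2·v_{3}  ⇒ sig = (2; 2)

so the primitive-relation signature multiset is
{ (2; —) ×2,  (2; 1) ×5,  (2; 2) ×2 }


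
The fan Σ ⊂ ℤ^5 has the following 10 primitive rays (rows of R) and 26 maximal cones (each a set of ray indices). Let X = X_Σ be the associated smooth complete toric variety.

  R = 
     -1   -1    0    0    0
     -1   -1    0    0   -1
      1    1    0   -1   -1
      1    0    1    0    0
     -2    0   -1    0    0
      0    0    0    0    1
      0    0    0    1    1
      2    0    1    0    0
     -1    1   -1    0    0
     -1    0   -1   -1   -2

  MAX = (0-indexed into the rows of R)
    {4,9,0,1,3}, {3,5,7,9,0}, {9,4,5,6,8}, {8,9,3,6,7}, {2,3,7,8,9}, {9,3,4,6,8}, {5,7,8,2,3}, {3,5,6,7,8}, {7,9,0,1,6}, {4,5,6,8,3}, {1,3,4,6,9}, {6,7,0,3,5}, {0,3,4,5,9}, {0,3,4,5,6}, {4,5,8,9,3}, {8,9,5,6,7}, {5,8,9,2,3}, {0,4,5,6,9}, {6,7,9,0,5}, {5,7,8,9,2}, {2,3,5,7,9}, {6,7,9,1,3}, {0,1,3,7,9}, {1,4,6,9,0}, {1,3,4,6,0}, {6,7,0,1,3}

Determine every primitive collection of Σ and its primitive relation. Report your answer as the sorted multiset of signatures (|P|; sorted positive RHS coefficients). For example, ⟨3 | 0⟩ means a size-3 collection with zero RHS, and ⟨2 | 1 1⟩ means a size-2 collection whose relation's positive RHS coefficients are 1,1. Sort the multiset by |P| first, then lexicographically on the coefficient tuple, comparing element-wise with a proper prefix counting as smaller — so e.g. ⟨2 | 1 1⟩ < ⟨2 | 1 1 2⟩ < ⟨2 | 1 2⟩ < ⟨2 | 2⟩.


Primitive collections (11):

  {4,7}:  v_{4} + v_{7} = 0  →  sig = ⟨2 | 0⟩
  {0,8}:  v_{0} + v_{8} = v_{4}  →  sig = ⟨2 | 1⟩
  {1,5}:  v_{1} + v_{5} = v_{0}  →  sig = ⟨2 | 1⟩
  {1,2}:  v_{1} + v_{2} = v_{3} + v_{9}  →  sig = ⟨2 | 1 1⟩
  {2,6}:  v_{2} + v_{6} = v_{7} + v_{8}  →  sig = ⟨2 | 1 1⟩
  {0,2}:  v_{0} + v_{2} = v_{3} + v_{5} + v_{9}  →  sig = ⟨2 | 1 1 1⟩
  {1,8}:  v_{1} + v_{8} = v_{3} + v_{4} + v_{6} + v_{9}  →  sig = ⟨2 | 1 1 1 1⟩
  {2,4}:  v_{2} + v_{4} = v_{3} + v_{5} + v_{8} + v_{9}  →  sig = ⟨2 | 1 1 1 1⟩
  {3,5,6,9}:  v_{3} + v_{5} + v_{6} + v_{9} = 0  →  sig = ⟨4 | 0⟩
  {0,3,6,9}:  v_{0} + v_{3} + v_{6} + v_{9} = v_{1}  →  sig = ⟨4 | 1⟩
  {3,5,7,8,9}:  v_{3} + v_{5} + v_{7} + v_{8} + v_{9} = v_{2}  →  sig = ⟨5 | 1⟩

Signatures (|P|; sorted positive RHS coefficients), sorted:
    ⟨2 | 0⟩
    ⟨2 | 1⟩
    ⟨2 | 1⟩
    ⟨2 | 1 1⟩
    ⟨2 | 1 1⟩
    ⟨2 | 1 1 1⟩
    ⟨2 | 1 1 1 1⟩
    ⟨2 | 1 1 1 1⟩
    ⟨4 | 0⟩
    ⟨4 | 1⟩
    ⟨5 | 1⟩


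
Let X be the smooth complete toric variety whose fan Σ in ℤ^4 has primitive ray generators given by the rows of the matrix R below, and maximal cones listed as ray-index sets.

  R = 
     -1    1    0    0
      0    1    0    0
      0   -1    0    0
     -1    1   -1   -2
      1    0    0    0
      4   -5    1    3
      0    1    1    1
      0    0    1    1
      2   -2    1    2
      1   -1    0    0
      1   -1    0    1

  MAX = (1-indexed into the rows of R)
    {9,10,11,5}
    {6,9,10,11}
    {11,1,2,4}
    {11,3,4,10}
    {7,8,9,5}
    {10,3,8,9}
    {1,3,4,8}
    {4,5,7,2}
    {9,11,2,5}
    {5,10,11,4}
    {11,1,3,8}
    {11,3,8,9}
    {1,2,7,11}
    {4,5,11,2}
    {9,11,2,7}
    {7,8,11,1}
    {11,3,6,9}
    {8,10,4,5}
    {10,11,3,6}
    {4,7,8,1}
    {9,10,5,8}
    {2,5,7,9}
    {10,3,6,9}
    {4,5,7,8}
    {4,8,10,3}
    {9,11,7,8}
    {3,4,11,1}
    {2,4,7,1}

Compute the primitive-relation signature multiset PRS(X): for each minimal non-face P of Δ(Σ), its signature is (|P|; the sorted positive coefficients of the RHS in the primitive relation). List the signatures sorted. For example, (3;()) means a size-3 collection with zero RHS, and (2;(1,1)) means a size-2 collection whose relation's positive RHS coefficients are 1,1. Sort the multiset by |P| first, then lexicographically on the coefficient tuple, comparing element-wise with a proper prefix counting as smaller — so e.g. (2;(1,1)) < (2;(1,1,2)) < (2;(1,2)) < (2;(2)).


|primitive collections| = 22. Relations:

  • {1,10}:  v_{1} + v_{10} = 0  →  sig = (2;())
  • {2,3}:  v_{2} + v_{3} = 0  →  sig = (2;())
  • {1,5}:  v_{1} + v_{5} = v_{2}  →  sig = (2;(1))
  • {2,8}:  v_{2} + v_{8} = v_{7}  →  sig = (2;(1))
  • {2,10}:  v_{2} + v_{10} = v_{5}  →  sig = (2;(1))
  • {3,5}:  v_{3} + v_{5} = v_{10}  →  sig = (2;(1))
  • {3,7}:  v_{3} + v_{7} = v_{8}  →  sig = (2;(1))
  • {4,9}:  v_{4} + v_{9} = v_{10}  →  sig = (2;(1))
  • {1,9}:  v_{1} + v_{9} = v_{8} + v_{11}  →  sig = (2;(1,1))
  • {7,10}:  v_{7} + v_{10} = v_{5} + v_{8}  →  sig = (2;(1,1))
  • {1,6}:  v_{1} + v_{6} = v_{3} + v_{9} + v_{11}  →  sig = (2;(1,1,1))
  • {2,6}:  v_{2} + v_{6} = v_{9} + v_{10} + v_{11}  →  sig = (2;(1,1,1))
  • {4,6}:  v_{4} + v_{6} = v_{3} + 2·v_{10} + v_{11}  →  sig = (2;(1,1,2))
  • {5,6}:  v_{5} + v_{6} = v_{9} + 2·v_{10} + v_{11}  →  sig = (2;(1,1,2))
  • {6,8}:  v_{6} + v_{8} = v_{3} + 2·v_{9}  →  sig = (2;(1,2))
  • {6,7}:  v_{6} + v_{7} = 2·v_{9}  →  sig = (2;(2))
  • {4,8,11}:  v_{4} + v_{8} + v_{11} = 0  →  sig = (3;())
  • {4,7,11}:  v_{4} + v_{7} + v_{11} = v_{2}  →  sig = (3;(1))
  • {8,10,11}:  v_{8} + v_{10} + v_{11} = v_{9}  →  sig = (3;(1))
  • {5,8,11}:  v_{5} + v_{8} + v_{11} = v_{2} + v_{9}  →  sig = (3;(1,1))
  • {5,7,11}:  v_{5} + v_{7} + v_{11} = 2·v_{2} + v_{9}  →  sig = (3;(1,2))
  • {3,9,10,11}:  v_{3} + v_{9} + v_{10} + v_{11} = v_{6}  →  sig = (4;(1))

Signatures (|P|; sorted positive RHS coefficients), sorted:
[(2;()), (2;()), (2;(1)), (2;(1)), (2;(1)), (2;(1)), (2;(1)), (2;(1)), (2;(1,1)), (2;(1,1)), (2;(1,1,1)), (2;(1,1,1)), (2;(1,1,2)), (2;(1,1,2)), (2;(1,2)), (2;(2)), (3;()), (3;(1)), (3;(1)), (3;(1,1)), (3;(1,2)), (4;(1))]


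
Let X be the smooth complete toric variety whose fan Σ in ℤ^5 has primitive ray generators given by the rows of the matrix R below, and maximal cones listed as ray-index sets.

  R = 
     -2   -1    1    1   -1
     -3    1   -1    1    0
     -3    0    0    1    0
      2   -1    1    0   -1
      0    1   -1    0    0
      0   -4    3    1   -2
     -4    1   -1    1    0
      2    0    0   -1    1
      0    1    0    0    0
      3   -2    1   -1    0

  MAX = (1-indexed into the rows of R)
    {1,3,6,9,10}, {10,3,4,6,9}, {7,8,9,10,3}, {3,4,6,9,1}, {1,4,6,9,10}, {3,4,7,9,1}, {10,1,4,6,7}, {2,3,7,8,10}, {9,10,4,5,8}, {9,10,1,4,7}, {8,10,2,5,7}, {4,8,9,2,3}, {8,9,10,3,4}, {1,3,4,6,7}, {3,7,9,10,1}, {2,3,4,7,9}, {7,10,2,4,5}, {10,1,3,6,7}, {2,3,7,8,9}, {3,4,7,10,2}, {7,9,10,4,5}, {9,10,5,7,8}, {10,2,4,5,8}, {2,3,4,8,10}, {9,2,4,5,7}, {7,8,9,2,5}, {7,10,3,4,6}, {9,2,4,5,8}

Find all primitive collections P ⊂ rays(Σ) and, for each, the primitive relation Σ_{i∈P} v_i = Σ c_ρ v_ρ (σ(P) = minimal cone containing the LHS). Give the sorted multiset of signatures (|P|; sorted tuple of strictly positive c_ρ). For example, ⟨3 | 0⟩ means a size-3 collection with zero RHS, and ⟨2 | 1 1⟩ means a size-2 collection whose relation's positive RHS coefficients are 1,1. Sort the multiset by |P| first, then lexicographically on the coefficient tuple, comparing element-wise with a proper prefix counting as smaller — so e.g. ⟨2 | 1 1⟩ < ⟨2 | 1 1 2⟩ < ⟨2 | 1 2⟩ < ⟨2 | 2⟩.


12 collections generate NE(X_Σ); each relation:

  P = {3,5}:  v_{3} + v_{5} = v_{2}  ⇒ sig = ⟨2 | 1⟩
  P = {1,5}:  v_{1} + v_{5} = v_{4} + v_{7}  ⇒ sig = ⟨2 | 1 1⟩
  P = {1,2}:  v_{1} + v_{2} = v_{3} + v_{4} + v_{7}  ⇒ sig = ⟨2 | 1 1 1⟩
  P = {1,8}:  v_{1} + v_{8} = v_{3} + v_{9} + v_{10}  ⇒ sig = ⟨2 | 1 1 1⟩
  P = {5,6}:  v_{5} + v_{6} = v_{3} + 2·v_{4} + v_{7} + v_{10}  ⇒ sig = ⟨2 | 1 1 1 2⟩
  P = {2,6}:  v_{2} + v_{6} = 2·v_{3} + 2·v_{4} + v_{7} + v_{10}  ⇒ sig = ⟨2 | 1 1 2 2⟩
  P = {6,8}:  v_{6} + v_{8} = 2·v_{3} + v_{4} + v_{9} + 2·v_{10}  ⇒ sig = ⟨2 | 1 1 2 2⟩
  P = {2,9,10}:  v_{2} + v_{9} + v_{10} = 0  ⇒ sig = ⟨3 | 0⟩
  P = {4,7,8}:  v_{4} + v_{7} + v_{8} = 0  ⇒ sig = ⟨3 | 0⟩
  P = {6,7,9}:  v_{6} + v_{7} + v_{9} = 2·v_{1}  ⇒ sig = ⟨3 | 2⟩
  P = {1,3,4,10}:  v_{1} + v_{3} + v_{4} + v_{10} = v_{6}  ⇒ sig = ⟨4 | 1⟩
  P = {3,4,7,9,10}:  v_{3} + v_{4} + v_{7} + v_{9} + v_{10} = v_{1}  ⇒ sig = ⟨5 | 1⟩

Hence PRS(X_Σ) =
{ ⟨2 | 1⟩,  ⟨2 | 1 1⟩,  ⟨2 | 1 1 1⟩ ×2,  ⟨2 | 1 1 1 2⟩,  ⟨2 | 1 1 2 2⟩ ×2,  ⟨3 | 0⟩ ×2,  ⟨3 | 2⟩,  ⟨4 | 1⟩,  ⟨5 | 1⟩ }


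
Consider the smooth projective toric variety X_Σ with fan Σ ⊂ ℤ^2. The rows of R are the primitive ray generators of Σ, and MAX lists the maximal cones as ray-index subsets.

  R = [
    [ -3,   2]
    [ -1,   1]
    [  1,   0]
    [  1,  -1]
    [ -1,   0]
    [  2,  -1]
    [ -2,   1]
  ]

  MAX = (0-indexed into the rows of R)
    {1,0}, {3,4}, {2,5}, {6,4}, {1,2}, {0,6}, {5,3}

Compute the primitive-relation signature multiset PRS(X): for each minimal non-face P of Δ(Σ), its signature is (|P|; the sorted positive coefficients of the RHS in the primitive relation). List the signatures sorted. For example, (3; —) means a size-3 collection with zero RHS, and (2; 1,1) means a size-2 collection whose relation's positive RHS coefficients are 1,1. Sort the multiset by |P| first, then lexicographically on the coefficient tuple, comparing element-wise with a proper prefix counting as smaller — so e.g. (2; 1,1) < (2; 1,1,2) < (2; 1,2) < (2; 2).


14 collections generate NE(X_Σ); each relation:

  P = {1,3}:  v_{1} + v_{3} = 0  ⟹  sig = (2; —)
  P = {2,4}:  v_{2} + v_{4} = 0  ⟹  sig = (2; —)
  P = {5,6}:  v_{5} + v_{6} = 0  ⟹  sig = (2; —)
  P = {0,3}:  v_{0} + v_{3} = v_{6}  ⟹  sig = (2; 1)
  P = {0,5}:  v_{0} + v_{5} = v_{1}  ⟹  sig = (2; 1)
  P = {1,4}:  v_{1} + v_{4} = v_{6}  ⟹  sig = (2; 1)
  P = {1,5}:  v_{1} + v_{5} = v_{2}  ⟹  sig = (2; 1)
  P = {1,6}:  v_{1} + v_{6} = v_{0}  ⟹  sig = (2; 1)
  P = {2,3}:  v_{2} + v_{3} = v_{5}  ⟹  sig = (2; 1)
  P = {2,6}:  v_{2} + v_{6} = v_{1}  ⟹  sig = (2; 1)
  P = {3,6}:  v_{3} + v_{6} = v_{4}  ⟹  sig = (2; 1)
  P = {4,5}:  v_{4} + v_{5} = v_{3}  ⟹  sig = (2; 1)
  P = {0,2}:  v_{0} + v_{2} = 2·v_{1}  ⟹  sig = (2; 2)
  P = {0,4}:  v_{0} + v_{4} = 2·v_{6}  ⟹  sig = (2; 2)

Sorted signature multiset PRS(X):
{ (2; —) ×3,  (2; 1) ×9,  (2; 2) ×2 }


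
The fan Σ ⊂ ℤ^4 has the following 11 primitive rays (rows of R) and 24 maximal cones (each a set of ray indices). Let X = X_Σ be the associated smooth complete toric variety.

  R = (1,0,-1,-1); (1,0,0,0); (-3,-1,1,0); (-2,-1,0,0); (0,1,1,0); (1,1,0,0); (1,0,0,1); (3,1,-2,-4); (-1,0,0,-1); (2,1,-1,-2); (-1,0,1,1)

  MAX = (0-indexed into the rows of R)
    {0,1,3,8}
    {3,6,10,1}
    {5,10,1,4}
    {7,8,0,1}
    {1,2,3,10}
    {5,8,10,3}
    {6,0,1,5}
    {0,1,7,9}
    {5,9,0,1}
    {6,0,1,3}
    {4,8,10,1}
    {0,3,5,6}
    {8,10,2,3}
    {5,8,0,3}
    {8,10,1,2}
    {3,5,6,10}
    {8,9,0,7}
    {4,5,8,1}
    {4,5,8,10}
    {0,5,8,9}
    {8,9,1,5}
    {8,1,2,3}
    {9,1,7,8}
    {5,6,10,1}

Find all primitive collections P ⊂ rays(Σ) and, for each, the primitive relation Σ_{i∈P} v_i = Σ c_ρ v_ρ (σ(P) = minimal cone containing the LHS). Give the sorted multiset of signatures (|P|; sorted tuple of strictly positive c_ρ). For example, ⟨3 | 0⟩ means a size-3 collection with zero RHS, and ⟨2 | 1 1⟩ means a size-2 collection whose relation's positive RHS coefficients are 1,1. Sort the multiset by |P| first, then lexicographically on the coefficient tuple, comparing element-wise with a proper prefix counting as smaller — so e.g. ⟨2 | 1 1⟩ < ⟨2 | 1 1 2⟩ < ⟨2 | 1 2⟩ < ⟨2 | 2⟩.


Primitive collections (25):

  {0,10}:  v_{0} + v_{10} = 0  ⟹  sig = ⟨2 | 0⟩
  {6,8}:  v_{6} + v_{8} = 0  ⟹  sig = ⟨2 | 0⟩
  {2,5}:  v_{2} + v_{5} = v_{8} + v_{10}  ⟹  sig = ⟨2 | 1 1⟩
  {3,4}:  v_{3} + v_{4} = v_{8} + v_{10}  ⟹  sig = ⟨2 | 1 1⟩
  {3,9}:  v_{3} + v_{9} = v_{0} + v_{8}  ⟹  sig = ⟨2 | 1 1⟩
  {0,2}:  v_{0} + v_{2} = v_{1} + v_{3} + v_{8}  ⟹  sig = ⟨2 | 1 1 1⟩
  {0,4}:  v_{0} + v_{4} = v_{1} + v_{5} + v_{8}  ⟹  sig = ⟨2 | 1 1 1⟩
  {2,6}:  v_{2} + v_{6} = v_{1} + v_{3} + v_{10}  ⟹  sig = ⟨2 | 1 1 1⟩
  {4,6}:  v_{4} + v_{6} = v_{1} + v_{5} + v_{10}  ⟹  sig = ⟨2 | 1 1 1⟩
  {6,7}:  v_{6} + v_{7} = v_{0} + v_{1} + v_{9}  ⟹  sig = ⟨2 | 1 1 1⟩
  {6,9}:  v_{6} + v_{9} = v_{0} + v_{1} + v_{5}  ⟹  sig = ⟨2 | 1 1 1⟩
  {7,10}:  v_{7} + v_{10} = v_{1} + v_{8} + v_{9}  ⟹  sig = ⟨2 | 1 1 1⟩
  {9,10}:  v_{9} + v_{10} = v_{1} + v_{5} + v_{8}  ⟹  sig = ⟨2 | 1 1 1⟩
  {4,7}:  v_{4} + v_{7} = 2·v_{1} + v_{5} + 2·v_{8} + v_{9}  ⟹  sig = ⟨2 | 1 1 2 2⟩
  {2,9}:  v_{2} + v_{9} = v_{1} + 2·v_{8}  ⟹  sig = ⟨2 | 1 2⟩
  {2,4}:  v_{2} + v_{4} = v_{1} + 2·v_{8} + 2·v_{10}  ⟹  sig = ⟨2 | 1 2 2⟩
  {3,7}:  v_{3} + v_{7} = 2·v_{0} + v_{1} + 2·v_{8}  ⟹  sig = ⟨2 | 1 2 2⟩
  {2,7}:  v_{2} + v_{7} = v_{0} + 2·v_{1} + 3·v_{8}  ⟹  sig = ⟨2 | 1 2 3⟩
  {5,7}:  v_{5} + v_{7} = 2·v_{9}  ⟹  sig = ⟨2 | 2⟩
  {4,9}:  v_{4} + v_{9} = 2·v_{1} + 2·v_{5} + 2·v_{8}  ⟹  sig = ⟨2 | 2 2 2⟩
  {1,3,5}:  v_{1} + v_{3} + v_{5} = 0  ⟹  sig = ⟨3 | 0⟩
  {0,1,5,8}:  v_{0} + v_{1} + v_{5} + v_{8} = v_{9}  ⟹  sig = ⟨4 | 1⟩
  {0,1,8,9}:  v_{0} + v_{1} + v_{8} + v_{9} = v_{7}  ⟹  sig = ⟨4 | 1⟩
  {1,3,8,10}:  v_{1} + v_{3} + v_{8} + v_{10} = v_{2}  ⟹  sig = ⟨4 | 1⟩
  {1,5,8,10}:  v_{1} + v_{5} + v_{8} + v_{10} = v_{4}  ⟹  sig = ⟨4 | 1⟩

so the primitive-relation signature multiset is
[⟨2 | 0⟩, ⟨2 | 0⟩, ⟨2 | 1 1⟩, ⟨2 | 1 1⟩, ⟨2 | 1 1⟩, ⟨2 | 1 1 1⟩, ⟨2 | 1 1 1⟩, ⟨2 | 1 1 1⟩, ⟨2 | 1 1 1⟩, ⟨2 | 1 1 1⟩, ⟨2 | 1 1 1⟩, ⟨2 | 1 1 1⟩, ⟨2 | 1 1 1⟩, ⟨2 | 1 1 2 2⟩, ⟨2 | 1 2⟩, ⟨2 | 1 2 2⟩, ⟨2 | 1 2 2⟩, ⟨2 | 1 2 3⟩, ⟨2 | 2⟩, ⟨2 | 2 2 2⟩, ⟨3 | 0⟩, ⟨4 | 1⟩, ⟨4 | 1⟩, ⟨4 | 1⟩, ⟨4 | 1⟩]


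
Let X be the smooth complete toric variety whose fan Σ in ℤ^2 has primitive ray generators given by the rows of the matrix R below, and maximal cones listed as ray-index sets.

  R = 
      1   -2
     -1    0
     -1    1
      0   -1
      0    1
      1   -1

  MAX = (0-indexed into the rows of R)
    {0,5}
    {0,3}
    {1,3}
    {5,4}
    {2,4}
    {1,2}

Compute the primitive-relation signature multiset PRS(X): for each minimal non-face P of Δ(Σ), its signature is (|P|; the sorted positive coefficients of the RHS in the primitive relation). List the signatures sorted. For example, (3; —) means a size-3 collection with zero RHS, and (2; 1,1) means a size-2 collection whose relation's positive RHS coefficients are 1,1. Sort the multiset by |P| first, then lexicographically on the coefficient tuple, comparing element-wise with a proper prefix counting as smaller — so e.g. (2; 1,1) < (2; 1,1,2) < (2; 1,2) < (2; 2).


The 9 primitive collections of Σ (r=6, n=2):

  • {2,5}:  v_{2} + v_{5} = 0 — sig = (2; —)
  • {3,4}:  v_{3} + v_{4} = 0 — sig = (2; —)
  • {0,2}:  v_{0} + v_{2} = v_{3} — sig = (2; 1)
  • {0,4}:  v_{0} + v_{4} = v_{5} — sig = (2; 1)
  • {1,4}:  v_{1} + v_{4} = v_{2} — sig = (2; 1)
  • {1,5}:  v_{1} + v_{5} = v_{3} — sig = (2; 1)
  • {2,3}:  v_{2} + v_{3} = v_{1} — sig = (2; 1)
  • {3,5}:  v_{3} + v_{5} = v_{0} — sig = (2; 1)
  • {0,1}:  v_{0} + v_{1} = 2·v_{3} — sig = (2; 2)

Sorted signature multiset PRS(X):
{ (2; —) ×2,  (2; 1) ×6,  (2; 2) }


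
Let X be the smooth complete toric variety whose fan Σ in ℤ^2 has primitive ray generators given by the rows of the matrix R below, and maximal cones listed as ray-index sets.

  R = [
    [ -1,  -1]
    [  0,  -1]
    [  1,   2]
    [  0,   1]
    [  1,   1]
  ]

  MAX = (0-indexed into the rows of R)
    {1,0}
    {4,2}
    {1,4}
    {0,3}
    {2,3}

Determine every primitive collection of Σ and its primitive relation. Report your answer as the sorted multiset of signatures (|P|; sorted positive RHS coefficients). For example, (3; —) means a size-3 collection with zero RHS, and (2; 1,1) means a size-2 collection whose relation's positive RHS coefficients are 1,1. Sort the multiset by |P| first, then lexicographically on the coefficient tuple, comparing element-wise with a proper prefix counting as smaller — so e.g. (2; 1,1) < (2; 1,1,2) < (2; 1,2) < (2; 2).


5 collections generate NE(X_Σ); each relation:

  P={0,4}:  v_{0} + v_{4} = 0  so sig = (2; —)
  P={1,3}:  v_{1} + v_{3} = 0  so sig = (2; —)
  P={0,2}:  v_{0} + v_{2} = v_{3}  so sig = (2; 1)
  P={1,2}:  v_{1} + v_{2} = v_{4}  so sig = (2; 1)
  P={3,4}:  v_{3} + v_{4} = v_{2}  so sig = (2; 1)

so the primitive-relation signature multiset is
    |P|=2: 5 collections, coeffs (), (), (1), (1), (1)


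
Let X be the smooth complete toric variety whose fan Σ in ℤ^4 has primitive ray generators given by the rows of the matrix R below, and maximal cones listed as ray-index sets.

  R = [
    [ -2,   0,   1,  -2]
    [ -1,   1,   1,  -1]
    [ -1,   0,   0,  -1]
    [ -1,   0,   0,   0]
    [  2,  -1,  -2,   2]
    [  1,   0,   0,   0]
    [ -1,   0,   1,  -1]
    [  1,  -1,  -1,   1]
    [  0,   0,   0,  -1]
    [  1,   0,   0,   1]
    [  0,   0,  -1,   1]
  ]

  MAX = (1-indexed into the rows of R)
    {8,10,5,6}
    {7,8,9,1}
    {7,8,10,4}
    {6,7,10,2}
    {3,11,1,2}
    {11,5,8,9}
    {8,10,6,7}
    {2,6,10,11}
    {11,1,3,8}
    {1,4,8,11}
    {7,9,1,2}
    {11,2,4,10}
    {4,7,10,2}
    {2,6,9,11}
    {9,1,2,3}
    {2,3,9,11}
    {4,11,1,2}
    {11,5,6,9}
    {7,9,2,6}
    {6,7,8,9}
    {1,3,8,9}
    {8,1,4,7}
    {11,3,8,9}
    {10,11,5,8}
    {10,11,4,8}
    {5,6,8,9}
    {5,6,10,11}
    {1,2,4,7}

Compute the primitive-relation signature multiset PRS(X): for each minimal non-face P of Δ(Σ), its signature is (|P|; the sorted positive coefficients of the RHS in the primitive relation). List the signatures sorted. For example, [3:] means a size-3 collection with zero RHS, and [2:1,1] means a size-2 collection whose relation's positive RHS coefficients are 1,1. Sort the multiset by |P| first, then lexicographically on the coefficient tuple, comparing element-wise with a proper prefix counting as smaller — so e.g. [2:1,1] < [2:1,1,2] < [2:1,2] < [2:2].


18 minimal non-faces of Δ(Σ) (on 11 rays):

  • {2,8}:  v_{2} + v_{8} = 0 — sig = [2:]
  • {3,10}:  v_{3} + v_{10} = 0 — sig = [2:]
  • {4,6}:  v_{4} + v_{6} = 0 — sig = [2:]
  • {1,10}:  v_{1} + v_{10} = v_{7} — sig = [2:1]
  • {3,6}:  v_{3} + v_{6} = v_{9} — sig = [2:1]
  • {3,7}:  v_{3} + v_{7} = v_{1} — sig = [2:1]
  • {4,9}:  v_{4} + v_{9} = v_{3} — sig = [2:1]
  • {5,7}:  v_{5} + v_{7} = v_{8} — sig = [2:1]
  • {7,11}:  v_{7} + v_{11} = v_{4} — sig = [2:1]
  • {9,10}:  v_{9} + v_{10} = v_{6} — sig = [2:1]
  • {1,5}:  v_{1} + v_{5} = v_{3} + v_{8} — sig = [2:1,1]
  • {1,6}:  v_{1} + v_{6} = v_{7} + v_{9} — sig = [2:1,1]
  • {2,5}:  v_{2} + v_{5} = v_{6} + v_{11} — sig = [2:1,1]
  • {3,4}:  v_{3} + v_{4} = v_{1} + v_{11} — sig = [2:1,1]
  • {4,5}:  v_{4} + v_{5} = v_{8} + v_{11} — sig = [2:1,1]
  • {3,5}:  v_{3} + v_{5} = v_{8} + v_{9} + v_{11} — sig = [2:1,1,1]
  • {6,8,11}:  v_{6} + v_{8} + v_{11} = v_{5} — sig = [3:1]
  • {1,9,11}:  v_{1} + v_{9} + v_{11} = 2·v_{3} — sig = [3:2]

Sorted signature multiset PRS(X):
{ [2:] ×3,  [2:1] ×7,  [2:1,1] ×5,  [2:1,1,1],  [3:1],  [3:2] }


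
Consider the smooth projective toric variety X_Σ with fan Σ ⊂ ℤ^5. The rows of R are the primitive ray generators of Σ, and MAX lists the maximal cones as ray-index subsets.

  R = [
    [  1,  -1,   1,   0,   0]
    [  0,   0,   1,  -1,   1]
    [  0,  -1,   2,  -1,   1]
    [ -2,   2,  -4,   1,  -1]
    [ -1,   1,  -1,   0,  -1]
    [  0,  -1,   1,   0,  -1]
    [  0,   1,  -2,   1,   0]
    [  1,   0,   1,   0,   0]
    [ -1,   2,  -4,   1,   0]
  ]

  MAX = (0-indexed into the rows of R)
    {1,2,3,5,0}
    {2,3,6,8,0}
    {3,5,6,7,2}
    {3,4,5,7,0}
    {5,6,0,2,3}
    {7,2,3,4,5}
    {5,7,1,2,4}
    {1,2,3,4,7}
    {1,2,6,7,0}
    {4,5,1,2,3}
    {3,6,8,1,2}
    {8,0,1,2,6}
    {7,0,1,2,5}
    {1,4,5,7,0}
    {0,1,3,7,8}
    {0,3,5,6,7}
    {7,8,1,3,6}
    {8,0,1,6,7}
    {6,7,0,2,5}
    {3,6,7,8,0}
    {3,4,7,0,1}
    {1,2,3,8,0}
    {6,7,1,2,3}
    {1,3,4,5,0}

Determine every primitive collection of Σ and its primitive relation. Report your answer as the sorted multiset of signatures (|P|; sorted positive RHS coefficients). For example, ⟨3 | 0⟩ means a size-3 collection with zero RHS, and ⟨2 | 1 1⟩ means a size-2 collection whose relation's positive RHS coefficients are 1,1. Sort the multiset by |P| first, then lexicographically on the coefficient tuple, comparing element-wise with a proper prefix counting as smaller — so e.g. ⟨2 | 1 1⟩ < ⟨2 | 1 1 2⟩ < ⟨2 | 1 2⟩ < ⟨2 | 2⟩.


9 minimal non-faces of Δ(Σ) (on 9 rays):

  • {4,6}:  v_{4} + v_{6} = v_{3} + v_{7} ; sig = ⟨2 | 1 1⟩
  • {5,8}:  v_{5} + v_{8} = v_{0} + v_{3} ; sig = ⟨2 | 1 1⟩
  • {4,8}:  v_{4} + v_{8} = v_{0} + v_{1} + 2·v_{3} + v_{7} ; sig = ⟨2 | 1 1 1 2⟩
  • {1,5,6}:  v_{1} + v_{5} + v_{6} = 0 ; sig = ⟨3 | 0⟩
  • {0,2,4}:  v_{0} + v_{2} + v_{4} = v_{1} + v_{5} ; sig = ⟨3 | 1 1⟩
  • {2,7,8}:  v_{2} + v_{7} + v_{8} = v_{1} + v_{6} ; sig = ⟨3 | 1 1⟩
  • {0,2,3,7}:  v_{0} + v_{2} + v_{3} + v_{7} = 0 ; sig = ⟨4 | 0⟩
  • {0,1,3,6}:  v_{0} + v_{1} + v_{3} + v_{6} = v_{8} ; sig = ⟨4 | 1⟩
  • {1,3,5,7}:  v_{1} + v_{3} + v_{5} + v_{7} = v_{4} ; sig = ⟨4 | 1⟩

Sorted signature multiset PRS(X):
    |P|=2: 3 collections, coeffs (1,1), (1,1), (1,1,1,2)
    |P|=3: 3 collections, coeffs (), (1,1), (1,1)
    |P|=4: 3 collections, coeffs (), (1), (1)


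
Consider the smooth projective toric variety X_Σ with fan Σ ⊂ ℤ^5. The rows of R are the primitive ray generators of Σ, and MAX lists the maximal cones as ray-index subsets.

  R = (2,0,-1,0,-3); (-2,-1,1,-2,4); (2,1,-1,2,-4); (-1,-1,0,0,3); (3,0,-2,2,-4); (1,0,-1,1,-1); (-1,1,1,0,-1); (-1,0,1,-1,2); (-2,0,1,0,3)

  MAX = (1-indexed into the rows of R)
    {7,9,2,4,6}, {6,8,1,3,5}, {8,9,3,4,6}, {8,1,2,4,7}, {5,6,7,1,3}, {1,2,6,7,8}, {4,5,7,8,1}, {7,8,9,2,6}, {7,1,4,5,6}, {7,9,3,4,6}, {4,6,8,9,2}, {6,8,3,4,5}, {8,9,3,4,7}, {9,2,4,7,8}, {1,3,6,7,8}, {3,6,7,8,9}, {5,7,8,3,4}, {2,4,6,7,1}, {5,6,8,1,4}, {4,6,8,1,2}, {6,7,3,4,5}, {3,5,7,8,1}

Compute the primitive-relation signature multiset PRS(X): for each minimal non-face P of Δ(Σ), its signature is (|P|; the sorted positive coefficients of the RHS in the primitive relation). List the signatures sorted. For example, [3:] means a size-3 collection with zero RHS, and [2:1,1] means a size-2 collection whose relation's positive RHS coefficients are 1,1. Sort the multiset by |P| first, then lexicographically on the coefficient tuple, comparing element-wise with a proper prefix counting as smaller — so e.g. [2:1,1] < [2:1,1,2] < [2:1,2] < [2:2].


Minimal non-faces — 7 found among 9 rays, 22 max cones:

  • {1,9}:  v_{1} + v_{9} = 0 ; sig = [2:]
  • {2,3}:  v_{2} + v_{3} = 0 ; sig = [2:]
  • {2,5}:  v_{2} + v_{5} = v_{1} + v_{4} ; sig = [2:1,1]
  • {5,9}:  v_{5} + v_{9} = v_{3} + v_{4} ; sig = [2:1,1]
  • {1,3,4}:  v_{1} + v_{3} + v_{4} = v_{5} ; sig = [3:1]
  • {4,6,7,8}:  v_{4} + v_{6} + v_{7} + v_{8} = v_{9} ; sig = [4:1]
  • {5,6,7,8}:  v_{5} + v_{6} + v_{7} + v_{8} = v_{3} ; sig = [4:1]

Hence PRS(X_Σ) =
[[2:], [2:], [2:1,1], [2:1,1], [3:1], [4:1], [4:1]]


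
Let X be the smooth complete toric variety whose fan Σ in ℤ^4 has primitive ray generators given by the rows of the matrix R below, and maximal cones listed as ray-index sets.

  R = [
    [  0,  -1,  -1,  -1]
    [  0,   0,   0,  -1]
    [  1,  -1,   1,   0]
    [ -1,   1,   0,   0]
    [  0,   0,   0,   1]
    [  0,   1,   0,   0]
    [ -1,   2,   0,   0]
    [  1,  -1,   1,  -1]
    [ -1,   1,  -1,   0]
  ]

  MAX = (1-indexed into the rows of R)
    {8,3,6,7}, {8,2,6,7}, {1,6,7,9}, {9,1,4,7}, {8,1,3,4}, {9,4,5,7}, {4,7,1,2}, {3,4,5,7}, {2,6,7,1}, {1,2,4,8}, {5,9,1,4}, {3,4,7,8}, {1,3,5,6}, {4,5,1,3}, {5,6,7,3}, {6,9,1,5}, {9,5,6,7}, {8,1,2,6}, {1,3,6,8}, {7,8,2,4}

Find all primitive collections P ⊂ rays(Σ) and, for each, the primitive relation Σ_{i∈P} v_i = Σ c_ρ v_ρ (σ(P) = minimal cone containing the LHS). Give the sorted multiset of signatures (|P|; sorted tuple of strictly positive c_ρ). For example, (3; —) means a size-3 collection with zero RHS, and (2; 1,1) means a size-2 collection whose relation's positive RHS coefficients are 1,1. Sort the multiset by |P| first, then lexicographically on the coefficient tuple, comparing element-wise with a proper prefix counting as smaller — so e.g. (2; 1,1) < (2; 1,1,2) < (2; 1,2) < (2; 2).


The 10 primitive collections of Σ (r=9, n=4):

  P={2,5}:  v_{2} + v_{5} = 0  so sig = (2; —)
  P={3,9}:  v_{3} + v_{9} = 0  so sig = (2; —)
  P={2,3}:  v_{2} + v_{3} = v_{8}  so sig = (2; 1)
  P={4,6}:  v_{4} + v_{6} = v_{7}  so sig = (2; 1)
  P={5,8}:  v_{5} + v_{8} = v_{3}  so sig = (2; 1)
  P={8,9}:  v_{8} + v_{9} = v_{2}  so sig = (2; 1)
  P={2,9}:  v_{2} + v_{9} = v_{1} + v_{7}  so sig = (2; 1,1)
  P={1,3,7}:  v_{1} + v_{3} + v_{7} = v_{2}  so sig = (3; 1)
  P={1,5,7}:  v_{1} + v_{5} + v_{7} = v_{9}  so sig = (3; 1)
  P={1,7,8}:  v_{1} + v_{7} + v_{8} = 2·v_{2}  so sig = (3; 2)

Sorted signature multiset PRS(X):
{ (2; —) ×2,  (2; 1) ×4,  (2; 1,1),  (3; 1) ×2,  (3; 2) }


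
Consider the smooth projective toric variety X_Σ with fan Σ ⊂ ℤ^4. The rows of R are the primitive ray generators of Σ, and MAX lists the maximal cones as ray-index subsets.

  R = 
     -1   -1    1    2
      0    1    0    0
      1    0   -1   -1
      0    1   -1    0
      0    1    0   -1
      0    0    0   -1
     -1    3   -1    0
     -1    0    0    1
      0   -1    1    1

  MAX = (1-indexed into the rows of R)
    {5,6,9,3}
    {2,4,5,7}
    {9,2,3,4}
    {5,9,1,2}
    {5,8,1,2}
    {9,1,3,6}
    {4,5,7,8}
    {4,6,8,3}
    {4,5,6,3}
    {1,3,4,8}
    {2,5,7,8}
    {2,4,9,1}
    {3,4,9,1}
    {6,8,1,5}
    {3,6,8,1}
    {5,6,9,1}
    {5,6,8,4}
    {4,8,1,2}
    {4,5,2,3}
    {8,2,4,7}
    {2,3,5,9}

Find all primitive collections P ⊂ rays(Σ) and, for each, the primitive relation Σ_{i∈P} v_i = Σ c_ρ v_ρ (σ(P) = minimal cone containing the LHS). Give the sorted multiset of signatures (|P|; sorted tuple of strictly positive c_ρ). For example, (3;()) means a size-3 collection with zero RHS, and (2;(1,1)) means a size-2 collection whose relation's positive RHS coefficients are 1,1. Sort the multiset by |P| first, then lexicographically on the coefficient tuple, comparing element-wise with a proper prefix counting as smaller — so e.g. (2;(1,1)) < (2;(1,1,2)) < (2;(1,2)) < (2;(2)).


The 15 primitive collections of Σ (r=9, n=4):

  {2,6}:  v_{2} + v_{6} = v_{5}  so sig = (2;(1))
  {8,9}:  v_{8} + v_{9} = v_{1}  so sig = (2;(1))
  {6,7}:  v_{6} + v_{7} = v_{4} + 2·v_{5} + v_{8}  so sig = (2;(1,1,2))
  {3,7}:  v_{3} + v_{7} = 2·v_{4} + v_{5}  so sig = (2;(1,2))
  {7,9}:  v_{7} + v_{9} = 2·v_{2} + v_{8}  so sig = (2;(1,2))
  {1,7}:  v_{1} + v_{7} = 2·v_{2} + 2·v_{8}  so sig = (2;(2,2))
  {1,3,5}:  v_{1} + v_{3} + v_{5} = 0  so sig = (3;())
  {4,6,9}:  v_{4} + v_{6} + v_{9} = 0  so sig = (3;())
  {1,4,6}:  v_{1} + v_{4} + v_{6} = v_{8}  so sig = (3;(1))
  {2,3,8}:  v_{2} + v_{3} + v_{8} = v_{4}  so sig = (3;(1))
  {4,5,9}:  v_{4} + v_{5} + v_{9} = v_{2}  so sig = (3;(1))
  {1,2,3}:  v_{1} + v_{2} + v_{3} = v_{4} + v_{9}  so sig = (3;(1,1))
  {1,4,5}:  v_{1} + v_{4} + v_{5} = v_{2} + v_{8}  so sig = (3;(1,1))
  {3,5,8}:  v_{3} + v_{5} + v_{8} = v_{4} + v_{6}  so sig = (3;(1,1))
  {2,4,5,8}:  v_{2} + v_{4} + v_{5} + v_{8} = v_{7}  so sig = (4;(1))

Sorted signature multiset PRS(X):
    (2;(1))
    (2;(1))
    (2;(1,1,2))
    (2;(1,2))
    (2;(1,2))
    (2;(2,2))
    (3;())
    (3;())
    (3;(1))
    (3;(1))
    (3;(1))
    (3;(1,1))
    (3;(1,1))
    (3;(1,1))
    (4;(1))


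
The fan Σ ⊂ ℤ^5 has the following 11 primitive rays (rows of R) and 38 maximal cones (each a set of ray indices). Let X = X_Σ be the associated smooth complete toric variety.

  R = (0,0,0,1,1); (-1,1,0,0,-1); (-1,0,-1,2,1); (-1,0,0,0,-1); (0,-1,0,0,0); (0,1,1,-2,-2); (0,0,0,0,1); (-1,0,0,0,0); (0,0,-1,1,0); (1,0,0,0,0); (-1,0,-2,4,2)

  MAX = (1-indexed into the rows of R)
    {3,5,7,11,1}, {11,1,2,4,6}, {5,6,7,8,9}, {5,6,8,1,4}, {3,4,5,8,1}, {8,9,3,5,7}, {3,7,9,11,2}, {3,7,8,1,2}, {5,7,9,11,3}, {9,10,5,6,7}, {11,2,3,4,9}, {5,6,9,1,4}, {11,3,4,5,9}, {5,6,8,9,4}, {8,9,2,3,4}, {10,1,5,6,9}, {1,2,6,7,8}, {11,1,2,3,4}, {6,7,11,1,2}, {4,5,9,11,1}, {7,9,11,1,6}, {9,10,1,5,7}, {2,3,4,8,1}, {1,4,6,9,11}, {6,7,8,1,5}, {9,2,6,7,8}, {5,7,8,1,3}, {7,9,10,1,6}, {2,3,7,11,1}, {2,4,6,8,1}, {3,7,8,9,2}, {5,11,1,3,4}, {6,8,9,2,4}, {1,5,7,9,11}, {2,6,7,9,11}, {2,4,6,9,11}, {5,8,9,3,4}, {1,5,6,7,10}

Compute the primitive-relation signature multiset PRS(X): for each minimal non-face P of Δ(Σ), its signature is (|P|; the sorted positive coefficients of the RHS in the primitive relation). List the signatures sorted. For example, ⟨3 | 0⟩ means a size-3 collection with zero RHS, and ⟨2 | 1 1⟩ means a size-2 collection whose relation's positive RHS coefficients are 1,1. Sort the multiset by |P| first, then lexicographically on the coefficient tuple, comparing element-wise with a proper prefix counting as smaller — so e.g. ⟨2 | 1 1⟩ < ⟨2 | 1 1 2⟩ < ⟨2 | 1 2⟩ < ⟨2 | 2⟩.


The 14 primitive collections of Σ (r=11, n=5):

  P = {8,10}:  v_{8} + v_{10} = 0 ; sig = ⟨2 | 0⟩
  P = {2,5}:  v_{2} + v_{5} = v_{4} ; sig = ⟨2 | 1⟩
  P = {3,6}:  v_{3} + v_{6} = v_{2} ; sig = ⟨2 | 1⟩
  P = {4,7}:  v_{4} + v_{7} = v_{8} ; sig = ⟨2 | 1⟩
  P = {3,10}:  v_{3} + v_{10} = v_{1} + v_{9} ; sig = ⟨2 | 1 1⟩
  P = {2,10}:  v_{2} + v_{10} = v_{1} + v_{6} + v_{9} ; sig = ⟨2 | 1 1 1⟩
  P = {4,10}:  v_{4} + v_{10} = v_{1} + v_{5} + v_{6} + v_{9} ; sig = ⟨2 | 1 1 1 1⟩
  P = {8,11}:  v_{8} + v_{11} = 2·v_{3} ; sig = ⟨2 | 2⟩
  P = {10,11}:  v_{10} + v_{11} = 2·v_{1} + 2·v_{9} ; sig = ⟨2 | 2 2⟩
  P = {1,3,9}:  v_{1} + v_{3} + v_{9} = v_{11} ; sig = ⟨3 | 1⟩
  P = {1,8,9}:  v_{1} + v_{8} + v_{9} = v_{3} ; sig = ⟨3 | 1⟩
  P = {1,2,9}:  v_{1} + v_{2} + v_{9} = v_{6} + v_{11} ; sig = ⟨3 | 1 1⟩
  P = {5,6,11}:  v_{5} + v_{6} + v_{11} = v_{1} + v_{4} + v_{9} ; sig = ⟨3 | 1 1 1⟩
  P = {1,5,6,7,9}:  v_{1} + v_{5} + v_{6} + v_{7} + v_{9} = 0 ; sig = ⟨5 | 0⟩

Hence PRS(X_Σ) =
    |P|=2: 9 collections, coeffs (), (1), (1), (1), (1,1), (1,1,1), (1,1,1,1), (2), (2,2)
    |P|=3: 4 collections, coeffs (1), (1), (1,1), (1,1,1)
    |P|=5: 1 collection, coeffs ()


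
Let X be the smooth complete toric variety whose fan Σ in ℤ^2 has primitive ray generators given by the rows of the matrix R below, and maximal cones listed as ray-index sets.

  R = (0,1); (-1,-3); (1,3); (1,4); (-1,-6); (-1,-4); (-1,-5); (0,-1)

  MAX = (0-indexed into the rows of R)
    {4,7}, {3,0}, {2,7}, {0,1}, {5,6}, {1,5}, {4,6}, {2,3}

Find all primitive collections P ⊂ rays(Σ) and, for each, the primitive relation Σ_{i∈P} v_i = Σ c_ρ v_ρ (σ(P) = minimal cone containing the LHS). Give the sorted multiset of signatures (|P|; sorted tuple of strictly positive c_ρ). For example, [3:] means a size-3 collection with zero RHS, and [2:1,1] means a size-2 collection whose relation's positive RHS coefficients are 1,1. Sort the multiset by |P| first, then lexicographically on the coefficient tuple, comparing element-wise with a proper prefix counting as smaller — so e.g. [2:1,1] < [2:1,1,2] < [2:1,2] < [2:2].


Σ has 20 primitive collections:

  P = {0,7}:  v_{0} + v_{7} = 0 ; sig = [2:]
  P = {1,2}:  v_{1} + v_{2} = 0 ; sig = [2:]
  P = {3,5}:  v_{3} + v_{5} = 0 ; sig = [2:]
  P = {0,2}:  v_{0} + v_{2} = v_{3} ; sig = [2:1]
  P = {0,4}:  v_{0} + v_{4} = v_{6} ; sig = [2:1]
  P = {0,5}:  v_{0} + v_{5} = v_{1} ; sig = [2:1]
  P = {0,6}:  v_{0} + v_{6} = v_{5} ; sig = [2:1]
  P = {1,3}:  v_{1} + v_{3} = v_{0} ; sig = [2:1]
  P = {1,7}:  v_{1} + v_{7} = v_{5} ; sig = [2:1]
  P = {2,5}:  v_{2} + v_{5} = v_{7} ; sig = [2:1]
  P = {3,6}:  v_{3} + v_{6} = v_{7} ; sig = [2:1]
  P = {3,7}:  v_{3} + v_{7} = v_{2} ; sig = [2:1]
  P = {5,7}:  v_{5} + v_{7} = v_{6} ; sig = [2:1]
  P = {6,7}:  v_{6} + v_{7} = v_{4} ; sig = [2:1]
  P = {1,4}:  v_{1} + v_{4} = v_{5} + v_{6} ; sig = [2:1,1]
  P = {1,6}:  v_{1} + v_{6} = 2·v_{5} ; sig = [2:2]
  P = {2,6}:  v_{2} + v_{6} = 2·v_{7} ; sig = [2:2]
  P = {3,4}:  v_{3} + v_{4} = 2·v_{7} ; sig = [2:2]
  P = {4,5}:  v_{4} + v_{5} = 2·v_{6} ; sig = [2:2]
  P = {2,4}:  v_{2} + v_{4} = 3·v_{7} ; sig = [2:3]

Signatures (|P|; sorted positive RHS coefficients), sorted:
[[2:], [2:], [2:], [2:1], [2:1], [2:1], [2:1], [2:1], [2:1], [2:1], [2:1], [2:1], [2:1], [2:1], [2:1,1], [2:2], [2:2], [2:2], [2:2], [2:3]]


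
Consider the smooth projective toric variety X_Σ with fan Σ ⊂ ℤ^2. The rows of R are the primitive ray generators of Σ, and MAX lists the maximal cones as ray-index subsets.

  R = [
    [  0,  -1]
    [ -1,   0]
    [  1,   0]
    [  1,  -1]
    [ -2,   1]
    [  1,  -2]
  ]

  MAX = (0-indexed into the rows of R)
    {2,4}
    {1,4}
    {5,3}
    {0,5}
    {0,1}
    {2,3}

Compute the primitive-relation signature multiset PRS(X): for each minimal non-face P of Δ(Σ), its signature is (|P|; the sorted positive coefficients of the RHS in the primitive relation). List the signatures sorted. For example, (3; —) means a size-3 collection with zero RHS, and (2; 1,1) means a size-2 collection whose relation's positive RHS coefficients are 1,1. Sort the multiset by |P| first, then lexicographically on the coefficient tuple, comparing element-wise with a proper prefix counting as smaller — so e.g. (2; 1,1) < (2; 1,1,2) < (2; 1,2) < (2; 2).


The 9 primitive collections of Σ (r=6, n=2):

  P={1,2}:  v_{1} + v_{2} = 0  ⇒ sig = (2; —)
  P={0,2}:  v_{0} + v_{2} = v_{3}  ⇒ sig = (2; 1)
  P={0,3}:  v_{0} + v_{3} = v_{5}  ⇒ sig = (2; 1)
  P={1,3}:  v_{1} + v_{3} = v_{0}  ⇒ sig = (2; 1)
  P={3,4}:  v_{3} + v_{4} = v_{1}  ⇒ sig = (2; 1)
  P={4,5}:  v_{4} + v_{5} = v_{0} + v_{1}  ⇒ sig = (2; 1,1)
  P={0,4}:  v_{0} + v_{4} = 2·v_{1}  ⇒ sig = (2; 2)
  P={1,5}:  v_{1} + v_{5} = 2·v_{0}  ⇒ sig = (2; 2)
  P={2,5}:  v_{2} + v_{5} = 2·v_{3}  ⇒ sig = (2; 2)

Sorted signature multiset PRS(X):
    |P|=2: 9 collections, coeffs (), (1), (1), (1), (1), (1,1), (2), (2), (2)


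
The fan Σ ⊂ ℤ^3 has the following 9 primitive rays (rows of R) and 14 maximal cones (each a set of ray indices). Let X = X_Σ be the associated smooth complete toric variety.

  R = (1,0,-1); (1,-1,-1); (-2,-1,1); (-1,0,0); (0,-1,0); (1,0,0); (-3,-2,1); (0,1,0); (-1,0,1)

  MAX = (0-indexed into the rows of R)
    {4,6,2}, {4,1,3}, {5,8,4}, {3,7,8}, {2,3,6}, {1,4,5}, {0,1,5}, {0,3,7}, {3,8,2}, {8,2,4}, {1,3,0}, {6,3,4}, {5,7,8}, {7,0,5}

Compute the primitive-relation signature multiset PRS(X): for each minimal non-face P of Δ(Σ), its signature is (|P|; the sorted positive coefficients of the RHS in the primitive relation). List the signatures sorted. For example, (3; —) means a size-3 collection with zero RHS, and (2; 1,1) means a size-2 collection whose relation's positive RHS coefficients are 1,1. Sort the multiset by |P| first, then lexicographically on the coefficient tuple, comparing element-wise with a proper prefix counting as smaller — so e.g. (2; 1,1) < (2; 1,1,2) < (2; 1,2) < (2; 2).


|primitive collections| = 17. Relations:

  P = {0,8}:  v_{0} + v_{8} = 0  ⇒ sig = (2; —)
  P = {3,5}:  v_{3} + v_{5} = 0  ⇒ sig = (2; —)
  P = {4,7}:  v_{4} + v_{7} = 0  ⇒ sig = (2; —)
  P = {0,4}:  v_{0} + v_{4} = v_{1}  ⇒ sig = (2; 1)
  P = {1,7}:  v_{1} + v_{7} = v_{0}  ⇒ sig = (2; 1)
  P = {1,8}:  v_{1} + v_{8} = v_{4}  ⇒ sig = (2; 1)
  P = {0,2}:  v_{0} + v_{2} = v_{3} + v_{4}  ⇒ sig = (2; 1,1)
  P = {2,5}:  v_{2} + v_{5} = v_{4} + v_{8}  ⇒ sig = (2; 1,1)
  P = {2,7}:  v_{2} + v_{7} = v_{3} + v_{8}  ⇒ sig = (2; 1,1)
  P = {5,6}:  v_{5} + v_{6} = v_{2} + v_{4}  ⇒ sig = (2; 1,1)
  P = {6,7}:  v_{6} + v_{7} = v_{2} + v_{3}  ⇒ sig = (2; 1,1)
  P = {1,2}:  v_{1} + v_{2} = v_{3} + 2·v_{4}  ⇒ sig = (2; 1,2)
  P = {6,8}:  v_{6} + v_{8} = 2·v_{2}  ⇒ sig = (2; 2)
  P = {0,6}:  v_{0} + v_{6} = 2·v_{3} + 2·v_{4}  ⇒ sig = (2; 2,2)
  P = {1,6}:  v_{1} + v_{6} = 2·v_{3} + 3·v_{4}  ⇒ sig = (2; 2,3)
  P = {2,3,4}:  v_{2} + v_{3} + v_{4} = v_{6}  ⇒ sig = (3; 1)
  P = {3,4,8}:  v_{3} + v_{4} + v_{8} = v_{2}  ⇒ sig = (3; 1)

Signatures (|P|; sorted positive RHS coefficients), sorted:
    (2; —)
    (2; —)
    (2; —)
    (2; 1)
    (2; 1)
    (2; 1)
    (2; 1,1)
    (2; 1,1)
    (2; 1,1)
    (2; 1,1)
    (2; 1,1)
    (2; 1,2)
    (2; 2)
    (2; 2,2)
    (2; 2,3)
    (3; 1)
    (3; 1)


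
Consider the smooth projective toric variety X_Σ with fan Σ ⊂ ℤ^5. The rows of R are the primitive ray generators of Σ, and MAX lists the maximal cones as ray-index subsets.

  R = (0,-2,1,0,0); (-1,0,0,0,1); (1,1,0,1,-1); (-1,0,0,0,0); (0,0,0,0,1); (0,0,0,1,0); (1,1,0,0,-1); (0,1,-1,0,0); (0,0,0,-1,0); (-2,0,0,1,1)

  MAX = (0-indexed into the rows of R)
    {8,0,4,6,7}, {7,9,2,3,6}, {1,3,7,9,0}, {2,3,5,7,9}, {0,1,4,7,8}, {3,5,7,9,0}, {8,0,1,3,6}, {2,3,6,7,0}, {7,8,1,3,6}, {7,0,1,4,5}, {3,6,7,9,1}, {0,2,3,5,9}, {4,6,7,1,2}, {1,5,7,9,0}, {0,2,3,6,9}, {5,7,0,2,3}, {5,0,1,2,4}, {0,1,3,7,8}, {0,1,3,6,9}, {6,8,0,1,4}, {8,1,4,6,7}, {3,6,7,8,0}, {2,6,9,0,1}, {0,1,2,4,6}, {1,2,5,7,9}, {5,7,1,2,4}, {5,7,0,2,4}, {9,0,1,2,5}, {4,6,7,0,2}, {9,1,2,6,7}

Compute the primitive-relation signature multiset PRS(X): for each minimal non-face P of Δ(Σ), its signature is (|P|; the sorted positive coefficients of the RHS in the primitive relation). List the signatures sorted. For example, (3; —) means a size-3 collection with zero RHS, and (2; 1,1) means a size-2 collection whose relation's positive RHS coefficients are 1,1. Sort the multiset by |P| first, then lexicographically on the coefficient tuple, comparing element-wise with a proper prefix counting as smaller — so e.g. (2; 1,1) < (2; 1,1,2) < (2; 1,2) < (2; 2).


12 collections generate NE(X_Σ); each relation:

  • {5,8}:  v_{5} + v_{8} = 0  so sig = (2; —)
  • {2,8}:  v_{2} + v_{8} = v_{6}  so sig = (2; 1)
  • {3,4}:  v_{3} + v_{4} = v_{1}  so sig = (2; 1)
  • {5,6}:  v_{5} + v_{6} = v_{2}  so sig = (2; 1)
  • {8,9}:  v_{8} + v_{9} = v_{1} + v_{3}  so sig = (2; 1,1)
  • {4,9}:  v_{4} + v_{9} = 2·v_{1} + v_{5}  so sig = (2; 1,2)
  • {1,3,5}:  v_{1} + v_{3} + v_{5} = v_{9}  so sig = (3; 1)
  • {1,2,3}:  v_{1} + v_{2} + v_{3} = v_{6} + v_{9}  so sig = (3; 1,1)
  • {0,1,6,7}:  v_{0} + v_{1} + v_{6} + v_{7} = 0  so sig = (4; —)
  • {0,1,2,7}:  v_{0} + v_{1} + v_{2} + v_{7} = v_{5}  so sig = (4; 1)
  • {0,6,7,9}:  v_{0} + v_{6} + v_{7} + v_{9} = v_{3} + v_{5}  so sig = (4; 1,1)
  • {0,2,7,9}:  v_{0} + v_{2} + v_{7} + v_{9} = v_{3} + 2·v_{5}  so sig = (4; 1,2)

Sorted signature multiset PRS(X):
[(2; —), (2; 1), (2; 1), (2; 1), (2; 1,1), (2; 1,2), (3; 1), (3; 1,1), (4; —), (4; 1), (4; 1,1), (4; 1,2)]
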